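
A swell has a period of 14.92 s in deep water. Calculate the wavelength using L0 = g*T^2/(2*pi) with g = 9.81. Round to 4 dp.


L0 = g * T^2 / (2 * pi)
L0 = 9.81 * 14.92^2 / (2 * pi)
L0 = 9.81 * 222.6064 / 6.28319
L0 = 2183.7688 / 6.28319
L0 = 347.5576 m

347.5576


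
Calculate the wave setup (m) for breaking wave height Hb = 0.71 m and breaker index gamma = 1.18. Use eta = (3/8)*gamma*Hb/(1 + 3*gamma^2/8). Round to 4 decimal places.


eta = (3/8) * gamma * Hb / (1 + 3*gamma^2/8)
Numerator = (3/8) * 1.18 * 0.71 = 0.314175
Denominator = 1 + 3*1.18^2/8 = 1 + 0.522150 = 1.522150
eta = 0.314175 / 1.522150
eta = 0.2064 m

0.2064


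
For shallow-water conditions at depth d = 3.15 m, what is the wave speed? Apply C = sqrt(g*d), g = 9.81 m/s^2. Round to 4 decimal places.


Using the shallow-water approximation:
C = sqrt(g * d) = sqrt(9.81 * 3.15)
C = sqrt(30.9015)
C = 5.5589 m/s

5.5589


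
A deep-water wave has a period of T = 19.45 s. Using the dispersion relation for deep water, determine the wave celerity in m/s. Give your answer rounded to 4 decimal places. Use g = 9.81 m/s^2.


We use the deep-water celerity formula:
C = g * T / (2 * pi)
C = 9.81 * 19.45 / (2 * 3.14159...)
C = 190.804500 / 6.283185
C = 30.3675 m/s

30.3675


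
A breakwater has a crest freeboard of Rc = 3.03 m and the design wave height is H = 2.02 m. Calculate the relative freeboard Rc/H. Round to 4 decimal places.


Relative freeboard = Rc / H
= 3.03 / 2.02
= 1.5000

1.5000


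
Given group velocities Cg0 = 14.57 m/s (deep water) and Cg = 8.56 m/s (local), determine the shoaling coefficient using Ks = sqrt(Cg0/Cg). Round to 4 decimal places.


Ks = sqrt(Cg0 / Cg)
Ks = sqrt(14.57 / 8.56)
Ks = sqrt(1.7021)
Ks = 1.3046

1.3046


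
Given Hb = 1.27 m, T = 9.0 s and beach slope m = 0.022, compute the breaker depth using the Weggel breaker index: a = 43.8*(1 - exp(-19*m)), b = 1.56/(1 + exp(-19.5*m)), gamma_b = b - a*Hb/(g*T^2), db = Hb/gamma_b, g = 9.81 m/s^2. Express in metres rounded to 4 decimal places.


a = 43.8 * (1 - exp(-19 * m))
exp(-19 * 0.022) = exp(-0.4180) = 0.658362
a = 43.8 * (1 - 0.658362) = 14.963734
b = 1.56 / (1 + exp(-19.5 * m))
exp(-19.5 * 0.022) = exp(-0.4290) = 0.651160
b = 1.56 / (1 + 0.651160) = 0.944790
Hb / (g * T^2) = 1.27 / (9.81 * 9.0^2) = 1.27 / 794.6100 = 0.00159827
gamma_b = b - a * Hb/(g*T^2) = 0.944790 - 14.963734 * 0.00159827 = 0.920874
db = Hb / gamma_b = 1.27 / 0.920874
db = 1.3791 m

1.3791


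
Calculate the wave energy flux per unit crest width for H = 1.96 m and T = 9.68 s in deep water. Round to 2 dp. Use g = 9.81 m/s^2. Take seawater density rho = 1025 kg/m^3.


P = rho * g^2 * H^2 * T / (32 * pi)
P = 1025 * 9.81^2 * 1.96^2 * 9.68 / (32 * pi)
P = 1025 * 96.2361 * 3.8416 * 9.68 / 100.53096
P = 36487.96 W/m

36487.96


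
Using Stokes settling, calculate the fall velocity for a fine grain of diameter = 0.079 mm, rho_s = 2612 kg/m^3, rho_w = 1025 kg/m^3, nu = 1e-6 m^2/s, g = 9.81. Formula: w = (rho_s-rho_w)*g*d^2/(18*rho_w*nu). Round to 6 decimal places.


w = (rho_s - rho_w) * g * d^2 / (18 * rho_w * nu)
d = 0.079 mm = 0.000079 m
rho_s - rho_w = 2612 - 1025 = 1587
Numerator = 1587 * 9.81 * (0.000079)^2 = 0.000097162821
Denominator = 18 * 1025 * 1e-6 = 0.018450
w = 0.005266 m/s

0.005266


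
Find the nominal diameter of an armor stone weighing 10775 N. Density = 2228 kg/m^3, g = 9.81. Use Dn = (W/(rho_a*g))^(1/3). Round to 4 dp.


V = W / (rho_a * g)
V = 10775 / (2228 * 9.81)
V = 10775 / 21856.68
V = 0.492984 m^3
Dn = V^(1/3) = 0.492984^(1/3)
Dn = 0.7900 m

0.7900


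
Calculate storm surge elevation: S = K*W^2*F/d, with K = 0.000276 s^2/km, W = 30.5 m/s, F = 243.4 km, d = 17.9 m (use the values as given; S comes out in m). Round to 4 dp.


S = K * W^2 * F / d
W^2 = 30.5^2 = 930.25
S = 0.000276 * 930.25 * 243.4 / 17.9
Numerator = 0.000276 * 930.25 * 243.4 = 62.492707
S = 62.492707 / 17.9 = 3.4912 m

3.4912


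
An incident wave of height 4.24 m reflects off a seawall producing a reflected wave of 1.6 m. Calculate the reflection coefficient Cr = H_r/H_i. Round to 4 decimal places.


Cr = H_r / H_i
Cr = 1.6 / 4.24
Cr = 0.3774

0.3774


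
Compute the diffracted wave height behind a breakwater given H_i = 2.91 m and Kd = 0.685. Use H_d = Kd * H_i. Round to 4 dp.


H_d = Kd * H_i
H_d = 0.685 * 2.91
H_d = 1.9934 m

1.9934


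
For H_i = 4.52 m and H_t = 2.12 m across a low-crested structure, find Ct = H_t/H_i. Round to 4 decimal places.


Ct = H_t / H_i
Ct = 2.12 / 4.52
Ct = 0.4690

0.4690


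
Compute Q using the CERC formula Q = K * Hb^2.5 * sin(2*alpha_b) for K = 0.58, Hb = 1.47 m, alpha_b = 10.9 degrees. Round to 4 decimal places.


Q = K * Hb^2.5 * sin(2 * alpha_b)
Hb^2.5 = 1.47^2.5 = 2.619952
sin(2 * 10.9) = sin(21.8) = 0.371368
Q = 0.58 * 2.619952 * 0.371368
Q = 0.5643 m^3/s

0.5643


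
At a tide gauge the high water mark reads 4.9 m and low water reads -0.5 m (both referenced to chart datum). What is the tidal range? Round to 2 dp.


Tidal range = High water - Low water
Tidal range = 4.9 - (-0.5)
Tidal range = 5.40 m

5.40


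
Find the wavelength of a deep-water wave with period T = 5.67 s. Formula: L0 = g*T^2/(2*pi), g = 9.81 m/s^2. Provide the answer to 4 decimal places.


L0 = g * T^2 / (2 * pi)
L0 = 9.81 * 5.67^2 / (2 * pi)
L0 = 9.81 * 32.1489 / 6.28319
L0 = 315.3807 / 6.28319
L0 = 50.1944 m

50.1944


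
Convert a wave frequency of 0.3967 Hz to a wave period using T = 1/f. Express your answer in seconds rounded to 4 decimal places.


T = 1 / f
T = 1 / 0.3967
T = 2.5208 s

2.5208


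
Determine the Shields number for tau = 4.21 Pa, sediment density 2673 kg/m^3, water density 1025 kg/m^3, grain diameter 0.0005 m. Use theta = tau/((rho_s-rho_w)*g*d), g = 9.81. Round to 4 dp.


theta = tau / ((rho_s - rho_w) * g * d)
rho_s - rho_w = 2673 - 1025 = 1648
Denominator = 1648 * 9.81 * 0.0005 = 8.083440
theta = 4.21 / 8.083440
theta = 0.5208

0.5208


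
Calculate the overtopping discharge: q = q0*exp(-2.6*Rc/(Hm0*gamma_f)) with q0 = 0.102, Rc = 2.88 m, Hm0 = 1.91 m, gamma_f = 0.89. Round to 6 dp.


q = q0 * exp(-2.6 * Rc / (Hm0 * gamma_f))
Exponent = -2.6 * 2.88 / (1.91 * 0.89)
= -2.6 * 2.88 / 1.6999
= -4.404965
exp(-4.404965) = 0.012217
q = 0.102 * 0.012217
q = 0.001246 m^3/s/m

0.001246


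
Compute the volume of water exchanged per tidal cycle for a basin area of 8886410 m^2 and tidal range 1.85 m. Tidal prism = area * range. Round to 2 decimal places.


Tidal prism = Area * Tidal range
P = 8886410 * 1.85
P = 16439858.50 m^3

16439858.50


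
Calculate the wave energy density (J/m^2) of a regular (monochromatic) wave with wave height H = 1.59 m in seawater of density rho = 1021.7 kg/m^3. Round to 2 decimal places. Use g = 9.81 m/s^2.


E = (1/8) * rho * g * H^2
E = (1/8) * 1021.7 * 9.81 * 1.59^2
E = 0.125 * 1021.7 * 9.81 * 2.5281
E = 3167.35 J/m^2

3167.35


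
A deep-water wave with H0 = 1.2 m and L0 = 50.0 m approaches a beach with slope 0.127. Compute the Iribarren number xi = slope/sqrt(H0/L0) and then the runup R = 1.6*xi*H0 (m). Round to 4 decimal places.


xi = slope / sqrt(H0/L0)
H0/L0 = 1.2/50.0 = 0.024000
sqrt(0.024000) = 0.154919
xi = 0.127 / 0.154919 = 0.819781
R = 1.6 * xi * H0 = 1.6 * 0.819781 * 1.2
R = 1.5740 m

1.5740


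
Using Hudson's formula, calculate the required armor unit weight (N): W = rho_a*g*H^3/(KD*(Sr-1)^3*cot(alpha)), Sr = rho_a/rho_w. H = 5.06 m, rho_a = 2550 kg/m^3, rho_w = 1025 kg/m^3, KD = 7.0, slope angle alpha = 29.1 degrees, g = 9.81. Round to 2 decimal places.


Sr = rho_a / rho_w = 2550 / 1025 = 2.487805
(Sr - 1) = 1.487805
(Sr - 1)^3 = 3.293350
cot(29.1) = 1 / tan(29.1) = 1 / 0.556593 = 1.796645
Numerator = 2550 * 9.81 * 5.06^3 = 3240863.4903
Denominator = 7.0 * 3.293350 * 1.796645 = 41.418879
W = 3240863.4903 / 41.418879
W = 78246.04 N

78246.04


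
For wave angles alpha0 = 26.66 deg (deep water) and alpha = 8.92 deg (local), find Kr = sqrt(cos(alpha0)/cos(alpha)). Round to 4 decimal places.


Kr = sqrt(cos(alpha0) / cos(alpha))
cos(26.66) = 0.893685
cos(8.92) = 0.987906
Kr = sqrt(0.893685 / 0.987906)
Kr = sqrt(0.904626)
Kr = 0.9511

0.9511


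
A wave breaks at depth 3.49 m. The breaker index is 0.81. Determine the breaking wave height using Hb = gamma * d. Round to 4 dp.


Hb = gamma * d
Hb = 0.81 * 3.49
Hb = 2.8269 m

2.8269


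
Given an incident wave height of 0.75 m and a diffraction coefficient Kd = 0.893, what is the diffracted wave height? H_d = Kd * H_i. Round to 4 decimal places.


H_d = Kd * H_i
H_d = 0.893 * 0.75
H_d = 0.6698 m

0.6698


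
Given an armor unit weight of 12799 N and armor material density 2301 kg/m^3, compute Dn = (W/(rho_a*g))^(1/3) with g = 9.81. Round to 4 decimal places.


V = W / (rho_a * g)
V = 12799 / (2301 * 9.81)
V = 12799 / 22572.81
V = 0.567010 m^3
Dn = V^(1/3) = 0.567010^(1/3)
Dn = 0.8277 m

0.8277


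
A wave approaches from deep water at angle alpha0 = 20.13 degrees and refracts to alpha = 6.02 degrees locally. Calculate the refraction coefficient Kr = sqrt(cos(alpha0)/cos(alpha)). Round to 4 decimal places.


Kr = sqrt(cos(alpha0) / cos(alpha))
cos(20.13) = 0.938914
cos(6.02) = 0.994485
Kr = sqrt(0.938914 / 0.994485)
Kr = sqrt(0.944121)
Kr = 0.9717

0.9717


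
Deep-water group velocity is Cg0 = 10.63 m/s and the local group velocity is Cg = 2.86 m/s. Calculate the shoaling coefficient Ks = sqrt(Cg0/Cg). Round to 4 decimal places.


Ks = sqrt(Cg0 / Cg)
Ks = sqrt(10.63 / 2.86)
Ks = sqrt(3.7168)
Ks = 1.9279

1.9279


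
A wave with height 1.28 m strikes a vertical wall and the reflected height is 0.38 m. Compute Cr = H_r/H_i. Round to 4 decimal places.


Cr = H_r / H_i
Cr = 0.38 / 1.28
Cr = 0.2969

0.2969


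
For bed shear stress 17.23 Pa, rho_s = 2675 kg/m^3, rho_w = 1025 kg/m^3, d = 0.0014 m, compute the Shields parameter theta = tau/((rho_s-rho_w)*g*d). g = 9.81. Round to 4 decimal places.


theta = tau / ((rho_s - rho_w) * g * d)
rho_s - rho_w = 2675 - 1025 = 1650
Denominator = 1650 * 9.81 * 0.0014 = 22.661100
theta = 17.23 / 22.661100
theta = 0.7603

0.7603


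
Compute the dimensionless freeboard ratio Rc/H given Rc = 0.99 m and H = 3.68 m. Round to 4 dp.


Relative freeboard = Rc / H
= 0.99 / 3.68
= 0.2690

0.2690


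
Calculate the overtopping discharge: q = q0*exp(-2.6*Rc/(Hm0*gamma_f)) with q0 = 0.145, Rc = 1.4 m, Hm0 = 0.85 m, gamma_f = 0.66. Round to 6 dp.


q = q0 * exp(-2.6 * Rc / (Hm0 * gamma_f))
Exponent = -2.6 * 1.4 / (0.85 * 0.66)
= -2.6 * 1.4 / 0.5610
= -6.488414
exp(-6.488414) = 0.001521
q = 0.145 * 0.001521
q = 0.000221 m^3/s/m

0.000221


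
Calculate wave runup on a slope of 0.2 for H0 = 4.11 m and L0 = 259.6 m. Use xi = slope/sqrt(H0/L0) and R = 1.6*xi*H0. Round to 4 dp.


xi = slope / sqrt(H0/L0)
H0/L0 = 4.11/259.6 = 0.015832
sqrt(0.015832) = 0.125825
xi = 0.2 / 0.125825 = 1.589503
R = 1.6 * xi * H0 = 1.6 * 1.589503 * 4.11
R = 10.4526 m

10.4526


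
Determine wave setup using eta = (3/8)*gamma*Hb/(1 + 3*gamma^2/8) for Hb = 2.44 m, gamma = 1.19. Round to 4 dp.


eta = (3/8) * gamma * Hb / (1 + 3*gamma^2/8)
Numerator = (3/8) * 1.19 * 2.44 = 1.088850
Denominator = 1 + 3*1.19^2/8 = 1 + 0.531038 = 1.531038
eta = 1.088850 / 1.531038
eta = 0.7112 m

0.7112


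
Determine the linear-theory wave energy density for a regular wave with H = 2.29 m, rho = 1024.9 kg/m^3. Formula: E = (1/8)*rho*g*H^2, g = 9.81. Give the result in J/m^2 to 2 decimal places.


E = (1/8) * rho * g * H^2
E = (1/8) * 1024.9 * 9.81 * 2.29^2
E = 0.125 * 1024.9 * 9.81 * 5.2441
E = 6590.70 J/m^2

6590.70


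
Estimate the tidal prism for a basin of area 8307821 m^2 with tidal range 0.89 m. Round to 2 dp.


Tidal prism = Area * Tidal range
P = 8307821 * 0.89
P = 7393960.69 m^3

7393960.69


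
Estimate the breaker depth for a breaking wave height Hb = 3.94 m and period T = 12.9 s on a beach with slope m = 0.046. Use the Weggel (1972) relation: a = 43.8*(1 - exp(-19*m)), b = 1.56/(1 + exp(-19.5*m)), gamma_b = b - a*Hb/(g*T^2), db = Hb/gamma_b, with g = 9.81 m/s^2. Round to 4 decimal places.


a = 43.8 * (1 - exp(-19 * m))
exp(-19 * 0.046) = exp(-0.8740) = 0.417279
a = 43.8 * (1 - 0.417279) = 25.523176
b = 1.56 / (1 + exp(-19.5 * m))
exp(-19.5 * 0.046) = exp(-0.8970) = 0.407791
b = 1.56 / (1 + 0.407791) = 1.108119
Hb / (g * T^2) = 3.94 / (9.81 * 12.9^2) = 3.94 / 1632.4821 = 0.00241350
gamma_b = b - a * Hb/(g*T^2) = 1.108119 - 25.523176 * 0.00241350 = 1.046519
db = Hb / gamma_b = 3.94 / 1.046519
db = 3.7649 m

3.7649


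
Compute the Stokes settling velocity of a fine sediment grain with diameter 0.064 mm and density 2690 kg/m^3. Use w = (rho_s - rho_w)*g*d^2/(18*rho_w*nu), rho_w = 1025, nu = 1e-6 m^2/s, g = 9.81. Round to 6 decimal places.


w = (rho_s - rho_w) * g * d^2 / (18 * rho_w * nu)
d = 0.064 mm = 0.000064 m
rho_s - rho_w = 2690 - 1025 = 1665
Numerator = 1665 * 9.81 * (0.000064)^2 = 0.000066902630
Denominator = 18 * 1025 * 1e-6 = 0.018450
w = 0.003626 m/s

0.003626


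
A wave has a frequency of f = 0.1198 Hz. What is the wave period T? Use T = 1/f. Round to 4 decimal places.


T = 1 / f
T = 1 / 0.1198
T = 8.3472 s

8.3472


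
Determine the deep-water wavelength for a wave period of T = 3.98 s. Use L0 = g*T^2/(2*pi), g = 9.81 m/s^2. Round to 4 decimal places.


L0 = g * T^2 / (2 * pi)
L0 = 9.81 * 3.98^2 / (2 * pi)
L0 = 9.81 * 15.8404 / 6.28319
L0 = 155.3943 / 6.28319
L0 = 24.7318 m

24.7318


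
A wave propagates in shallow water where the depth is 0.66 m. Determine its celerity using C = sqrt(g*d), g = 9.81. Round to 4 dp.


Using the shallow-water approximation:
C = sqrt(g * d) = sqrt(9.81 * 0.66)
C = sqrt(6.4746)
C = 2.5445 m/s

2.5445


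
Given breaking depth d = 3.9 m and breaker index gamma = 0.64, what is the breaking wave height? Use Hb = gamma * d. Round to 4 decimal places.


Hb = gamma * d
Hb = 0.64 * 3.9
Hb = 2.4960 m

2.4960


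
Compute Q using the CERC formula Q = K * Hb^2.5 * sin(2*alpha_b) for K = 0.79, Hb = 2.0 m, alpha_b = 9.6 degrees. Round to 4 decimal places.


Q = K * Hb^2.5 * sin(2 * alpha_b)
Hb^2.5 = 2.0^2.5 = 5.656854
sin(2 * 9.6) = sin(19.2) = 0.328867
Q = 0.79 * 5.656854 * 0.328867
Q = 1.4697 m^3/s

1.4697


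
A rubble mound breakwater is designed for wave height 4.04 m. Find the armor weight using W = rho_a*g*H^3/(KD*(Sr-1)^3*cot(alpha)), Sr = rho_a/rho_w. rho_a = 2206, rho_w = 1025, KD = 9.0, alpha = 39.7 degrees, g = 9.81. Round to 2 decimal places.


Sr = rho_a / rho_w = 2206 / 1025 = 2.152195
(Sr - 1) = 1.152195
(Sr - 1)^3 = 1.529601
cot(39.7) = 1 / tan(39.7) = 1 / 0.830216 = 1.204506
Numerator = 2206 * 9.81 * 4.04^3 = 1426982.3807
Denominator = 9.0 * 1.529601 * 1.204506 = 16.581717
W = 1426982.3807 / 16.581717
W = 86057.57 N

86057.57


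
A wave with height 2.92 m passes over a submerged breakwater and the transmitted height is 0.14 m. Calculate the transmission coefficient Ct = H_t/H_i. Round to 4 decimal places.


Ct = H_t / H_i
Ct = 0.14 / 2.92
Ct = 0.0479

0.0479


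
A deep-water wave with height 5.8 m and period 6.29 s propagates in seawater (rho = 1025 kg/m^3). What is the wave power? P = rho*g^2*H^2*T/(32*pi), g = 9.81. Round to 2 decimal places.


P = rho * g^2 * H^2 * T / (32 * pi)
P = 1025 * 9.81^2 * 5.8^2 * 6.29 / (32 * pi)
P = 1025 * 96.2361 * 33.6400 * 6.29 / 100.53096
P = 207619.75 W/m

207619.75


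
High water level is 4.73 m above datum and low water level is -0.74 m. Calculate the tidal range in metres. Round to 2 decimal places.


Tidal range = High water - Low water
Tidal range = 4.73 - (-0.74)
Tidal range = 5.47 m

5.47


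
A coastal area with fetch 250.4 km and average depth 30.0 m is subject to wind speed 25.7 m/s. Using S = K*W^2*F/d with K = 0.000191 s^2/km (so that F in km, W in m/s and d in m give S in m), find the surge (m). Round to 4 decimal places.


S = K * W^2 * F / d
W^2 = 25.7^2 = 660.49
S = 0.000191 * 660.49 * 250.4 / 30.0
Numerator = 0.000191 * 660.49 * 250.4 = 31.588859
S = 31.588859 / 30.0 = 1.0530 m

1.0530


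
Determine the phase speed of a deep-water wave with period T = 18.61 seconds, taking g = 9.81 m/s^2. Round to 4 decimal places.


We use the deep-water celerity formula:
C = g * T / (2 * pi)
C = 9.81 * 18.61 / (2 * 3.14159...)
C = 182.564100 / 6.283185
C = 29.0560 m/s

29.0560


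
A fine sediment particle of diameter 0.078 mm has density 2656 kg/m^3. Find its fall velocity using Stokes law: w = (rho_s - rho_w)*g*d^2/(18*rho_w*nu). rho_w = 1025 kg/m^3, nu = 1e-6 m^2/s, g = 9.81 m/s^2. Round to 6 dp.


w = (rho_s - rho_w) * g * d^2 / (18 * rho_w * nu)
d = 0.078 mm = 0.000078 m
rho_s - rho_w = 2656 - 1025 = 1631
Numerator = 1631 * 9.81 * (0.000078)^2 = 0.000097344669
Denominator = 18 * 1025 * 1e-6 = 0.018450
w = 0.005276 m/s

0.005276


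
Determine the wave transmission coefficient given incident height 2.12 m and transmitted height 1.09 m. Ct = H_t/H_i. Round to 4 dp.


Ct = H_t / H_i
Ct = 1.09 / 2.12
Ct = 0.5142

0.5142


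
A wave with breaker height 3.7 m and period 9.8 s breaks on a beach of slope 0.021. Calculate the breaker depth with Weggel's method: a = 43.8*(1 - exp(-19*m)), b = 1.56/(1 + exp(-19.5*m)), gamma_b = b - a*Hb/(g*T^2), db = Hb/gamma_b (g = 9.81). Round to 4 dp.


a = 43.8 * (1 - exp(-19 * m))
exp(-19 * 0.021) = exp(-0.3990) = 0.670991
a = 43.8 * (1 - 0.670991) = 14.410607
b = 1.56 / (1 + exp(-19.5 * m))
exp(-19.5 * 0.021) = exp(-0.4095) = 0.663982
b = 1.56 / (1 + 0.663982) = 0.937510
Hb / (g * T^2) = 3.7 / (9.81 * 9.8^2) = 3.7 / 942.1524 = 0.00392718
gamma_b = b - a * Hb/(g*T^2) = 0.937510 - 14.410607 * 0.00392718 = 0.880917
db = Hb / gamma_b = 3.7 / 0.880917
db = 4.2002 m

4.2002


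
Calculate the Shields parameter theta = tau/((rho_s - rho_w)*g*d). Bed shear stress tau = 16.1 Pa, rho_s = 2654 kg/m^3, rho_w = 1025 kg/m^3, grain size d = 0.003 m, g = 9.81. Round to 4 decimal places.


theta = tau / ((rho_s - rho_w) * g * d)
rho_s - rho_w = 2654 - 1025 = 1629
Denominator = 1629 * 9.81 * 0.003 = 47.941470
theta = 16.1 / 47.941470
theta = 0.3358

0.3358


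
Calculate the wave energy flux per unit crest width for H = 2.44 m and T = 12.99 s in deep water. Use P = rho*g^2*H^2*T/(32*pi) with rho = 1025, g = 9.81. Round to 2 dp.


P = rho * g^2 * H^2 * T / (32 * pi)
P = 1025 * 9.81^2 * 2.44^2 * 12.99 / (32 * pi)
P = 1025 * 96.2361 * 5.9536 * 12.99 / 100.53096
P = 75884.11 W/m

75884.11


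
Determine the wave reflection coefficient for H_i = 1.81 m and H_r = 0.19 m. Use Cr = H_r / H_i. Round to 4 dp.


Cr = H_r / H_i
Cr = 0.19 / 1.81
Cr = 0.1050

0.1050


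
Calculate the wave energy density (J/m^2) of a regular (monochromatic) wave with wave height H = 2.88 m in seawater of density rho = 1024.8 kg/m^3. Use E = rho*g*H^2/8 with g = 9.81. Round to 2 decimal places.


E = (1/8) * rho * g * H^2
E = (1/8) * 1024.8 * 9.81 * 2.88^2
E = 0.125 * 1024.8 * 9.81 * 8.2944
E = 10423.25 J/m^2

10423.25


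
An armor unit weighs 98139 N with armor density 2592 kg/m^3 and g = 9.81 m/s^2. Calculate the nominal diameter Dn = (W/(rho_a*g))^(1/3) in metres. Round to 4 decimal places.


V = W / (rho_a * g)
V = 98139 / (2592 * 9.81)
V = 98139 / 25427.52
V = 3.859558 m^3
Dn = V^(1/3) = 3.859558^(1/3)
Dn = 1.5686 m

1.5686


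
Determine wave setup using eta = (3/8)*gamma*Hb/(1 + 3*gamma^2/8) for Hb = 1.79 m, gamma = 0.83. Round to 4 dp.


eta = (3/8) * gamma * Hb / (1 + 3*gamma^2/8)
Numerator = (3/8) * 0.83 * 1.79 = 0.557137
Denominator = 1 + 3*0.83^2/8 = 1 + 0.258338 = 1.258338
eta = 0.557137 / 1.258338
eta = 0.4428 m

0.4428


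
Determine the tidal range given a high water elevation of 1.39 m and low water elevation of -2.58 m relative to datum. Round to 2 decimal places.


Tidal range = High water - Low water
Tidal range = 1.39 - (-2.58)
Tidal range = 3.97 m

3.97


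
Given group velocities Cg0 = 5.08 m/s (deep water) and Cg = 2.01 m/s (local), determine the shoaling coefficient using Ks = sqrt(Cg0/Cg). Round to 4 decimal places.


Ks = sqrt(Cg0 / Cg)
Ks = sqrt(5.08 / 2.01)
Ks = sqrt(2.5274)
Ks = 1.5898

1.5898


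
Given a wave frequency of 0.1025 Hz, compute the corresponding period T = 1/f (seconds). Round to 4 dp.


T = 1 / f
T = 1 / 0.1025
T = 9.7561 s

9.7561


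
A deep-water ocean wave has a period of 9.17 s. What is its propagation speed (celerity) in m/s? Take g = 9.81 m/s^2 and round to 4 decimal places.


We use the deep-water celerity formula:
C = g * T / (2 * pi)
C = 9.81 * 9.17 / (2 * 3.14159...)
C = 89.957700 / 6.283185
C = 14.3172 m/s

14.3172


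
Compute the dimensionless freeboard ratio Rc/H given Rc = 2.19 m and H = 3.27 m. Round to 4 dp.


Relative freeboard = Rc / H
= 2.19 / 3.27
= 0.6697

0.6697


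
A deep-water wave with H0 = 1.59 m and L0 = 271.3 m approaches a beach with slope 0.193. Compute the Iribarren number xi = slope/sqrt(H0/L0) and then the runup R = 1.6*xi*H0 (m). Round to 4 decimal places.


xi = slope / sqrt(H0/L0)
H0/L0 = 1.59/271.3 = 0.005861
sqrt(0.005861) = 0.076555
xi = 0.193 / 0.076555 = 2.521063
R = 1.6 * xi * H0 = 1.6 * 2.521063 * 1.59
R = 6.4136 m

6.4136


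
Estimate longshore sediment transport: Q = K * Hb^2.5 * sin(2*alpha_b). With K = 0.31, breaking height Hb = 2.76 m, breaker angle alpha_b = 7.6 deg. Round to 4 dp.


Q = K * Hb^2.5 * sin(2 * alpha_b)
Hb^2.5 = 2.76^2.5 = 12.655308
sin(2 * 7.6) = sin(15.2) = 0.262189
Q = 0.31 * 12.655308 * 0.262189
Q = 1.0286 m^3/s

1.0286


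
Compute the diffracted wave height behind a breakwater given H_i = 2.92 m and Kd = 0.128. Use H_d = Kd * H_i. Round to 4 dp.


H_d = Kd * H_i
H_d = 0.128 * 2.92
H_d = 0.3738 m

0.3738


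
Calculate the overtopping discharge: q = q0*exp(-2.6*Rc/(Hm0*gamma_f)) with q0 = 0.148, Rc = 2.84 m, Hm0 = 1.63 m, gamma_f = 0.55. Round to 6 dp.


q = q0 * exp(-2.6 * Rc / (Hm0 * gamma_f))
Exponent = -2.6 * 2.84 / (1.63 * 0.55)
= -2.6 * 2.84 / 0.8965
= -8.236475
exp(-8.236475) = 0.000265
q = 0.148 * 0.000265
q = 0.000039 m^3/s/m

0.000039


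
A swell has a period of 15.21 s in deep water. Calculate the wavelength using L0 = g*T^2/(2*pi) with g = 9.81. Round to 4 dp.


L0 = g * T^2 / (2 * pi)
L0 = 9.81 * 15.21^2 / (2 * pi)
L0 = 9.81 * 231.3441 / 6.28319
L0 = 2269.4856 / 6.28319
L0 = 361.1999 m

361.1999


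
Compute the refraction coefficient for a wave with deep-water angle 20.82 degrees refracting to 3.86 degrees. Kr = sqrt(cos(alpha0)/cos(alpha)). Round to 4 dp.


Kr = sqrt(cos(alpha0) / cos(alpha))
cos(20.82) = 0.934702
cos(3.86) = 0.997732
Kr = sqrt(0.934702 / 0.997732)
Kr = sqrt(0.936827)
Kr = 0.9679

0.9679


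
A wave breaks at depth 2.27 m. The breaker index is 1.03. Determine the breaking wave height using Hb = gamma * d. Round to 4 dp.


Hb = gamma * d
Hb = 1.03 * 2.27
Hb = 2.3381 m

2.3381


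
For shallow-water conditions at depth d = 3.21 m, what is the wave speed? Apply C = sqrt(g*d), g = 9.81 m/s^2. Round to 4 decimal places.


Using the shallow-water approximation:
C = sqrt(g * d) = sqrt(9.81 * 3.21)
C = sqrt(31.4901)
C = 5.6116 m/s

5.6116


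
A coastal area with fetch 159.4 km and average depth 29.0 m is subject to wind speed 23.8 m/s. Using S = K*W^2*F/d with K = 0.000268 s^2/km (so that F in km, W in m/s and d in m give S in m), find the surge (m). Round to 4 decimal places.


S = K * W^2 * F / d
W^2 = 23.8^2 = 566.44
S = 0.000268 * 566.44 * 159.4 / 29.0
Numerator = 0.000268 * 566.44 * 159.4 = 24.197864
S = 24.197864 / 29.0 = 0.8344 m

0.8344


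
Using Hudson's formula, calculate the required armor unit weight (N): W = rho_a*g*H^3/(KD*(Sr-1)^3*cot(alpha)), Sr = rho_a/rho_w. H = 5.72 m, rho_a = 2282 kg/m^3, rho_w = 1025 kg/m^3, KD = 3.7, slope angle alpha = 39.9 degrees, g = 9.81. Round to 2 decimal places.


Sr = rho_a / rho_w = 2282 / 1025 = 2.226341
(Sr - 1) = 1.226341
(Sr - 1)^3 = 1.844311
cot(39.9) = 1 / tan(39.9) = 1 / 0.836130 = 1.195987
Numerator = 2282 * 9.81 * 5.72^3 = 4189601.6684
Denominator = 3.7 * 1.844311 * 1.195987 = 8.161355
W = 4189601.6684 / 8.161355
W = 513346.34 N

513346.34


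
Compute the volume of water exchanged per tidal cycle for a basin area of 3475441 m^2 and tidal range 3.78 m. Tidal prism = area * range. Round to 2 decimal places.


Tidal prism = Area * Tidal range
P = 3475441 * 3.78
P = 13137166.98 m^3

13137166.98


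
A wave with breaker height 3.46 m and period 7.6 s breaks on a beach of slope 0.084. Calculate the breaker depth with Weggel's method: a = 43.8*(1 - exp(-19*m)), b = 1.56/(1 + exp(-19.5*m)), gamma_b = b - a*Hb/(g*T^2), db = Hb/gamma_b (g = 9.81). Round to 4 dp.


a = 43.8 * (1 - exp(-19 * m))
exp(-19 * 0.084) = exp(-1.5960) = 0.202706
a = 43.8 * (1 - 0.202706) = 34.921489
b = 1.56 / (1 + exp(-19.5 * m))
exp(-19.5 * 0.084) = exp(-1.6380) = 0.194368
b = 1.56 / (1 + 0.194368) = 1.306130
Hb / (g * T^2) = 3.46 / (9.81 * 7.6^2) = 3.46 / 566.6256 = 0.00610632
gamma_b = b - a * Hb/(g*T^2) = 1.306130 - 34.921489 * 0.00610632 = 1.092888
db = Hb / gamma_b = 3.46 / 1.092888
db = 3.1659 m

3.1659


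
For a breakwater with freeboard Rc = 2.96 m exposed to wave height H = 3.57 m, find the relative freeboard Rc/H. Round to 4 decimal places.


Relative freeboard = Rc / H
= 2.96 / 3.57
= 0.8291

0.8291


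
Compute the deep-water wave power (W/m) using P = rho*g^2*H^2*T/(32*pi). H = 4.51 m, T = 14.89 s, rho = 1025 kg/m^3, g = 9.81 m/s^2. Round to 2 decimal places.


P = rho * g^2 * H^2 * T / (32 * pi)
P = 1025 * 9.81^2 * 4.51^2 * 14.89 / (32 * pi)
P = 1025 * 96.2361 * 20.3401 * 14.89 / 100.53096
P = 297173.32 W/m

297173.32


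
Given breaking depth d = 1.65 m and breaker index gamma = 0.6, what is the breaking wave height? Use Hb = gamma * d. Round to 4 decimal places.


Hb = gamma * d
Hb = 0.6 * 1.65
Hb = 0.9900 m

0.9900


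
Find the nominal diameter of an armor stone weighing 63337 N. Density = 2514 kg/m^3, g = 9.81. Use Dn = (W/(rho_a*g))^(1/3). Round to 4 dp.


V = W / (rho_a * g)
V = 63337 / (2514 * 9.81)
V = 63337 / 24662.34
V = 2.568167 m^3
Dn = V^(1/3) = 2.568167^(1/3)
Dn = 1.3694 m

1.3694


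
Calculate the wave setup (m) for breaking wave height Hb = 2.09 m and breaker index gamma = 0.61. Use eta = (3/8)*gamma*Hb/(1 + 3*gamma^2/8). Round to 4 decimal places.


eta = (3/8) * gamma * Hb / (1 + 3*gamma^2/8)
Numerator = (3/8) * 0.61 * 2.09 = 0.478087
Denominator = 1 + 3*0.61^2/8 = 1 + 0.139538 = 1.139538
eta = 0.478087 / 1.139538
eta = 0.4195 m

0.4195


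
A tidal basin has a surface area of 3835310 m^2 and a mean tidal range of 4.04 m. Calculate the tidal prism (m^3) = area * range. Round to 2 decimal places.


Tidal prism = Area * Tidal range
P = 3835310 * 4.04
P = 15494652.40 m^3

15494652.40


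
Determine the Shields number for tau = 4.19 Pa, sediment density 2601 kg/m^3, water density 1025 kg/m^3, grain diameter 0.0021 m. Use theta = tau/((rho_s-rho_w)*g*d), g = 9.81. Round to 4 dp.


theta = tau / ((rho_s - rho_w) * g * d)
rho_s - rho_w = 2601 - 1025 = 1576
Denominator = 1576 * 9.81 * 0.0021 = 32.467176
theta = 4.19 / 32.467176
theta = 0.1291

0.1291


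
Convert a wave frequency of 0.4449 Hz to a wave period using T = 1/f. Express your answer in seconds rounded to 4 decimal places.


T = 1 / f
T = 1 / 0.4449
T = 2.2477 s

2.2477


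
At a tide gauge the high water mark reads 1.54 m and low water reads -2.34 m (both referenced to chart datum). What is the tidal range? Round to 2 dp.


Tidal range = High water - Low water
Tidal range = 1.54 - (-2.34)
Tidal range = 3.88 m

3.88


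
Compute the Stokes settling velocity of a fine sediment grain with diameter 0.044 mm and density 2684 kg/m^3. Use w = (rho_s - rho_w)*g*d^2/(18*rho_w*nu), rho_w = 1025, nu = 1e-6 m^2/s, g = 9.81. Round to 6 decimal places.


w = (rho_s - rho_w) * g * d^2 / (18 * rho_w * nu)
d = 0.044 mm = 0.000044 m
rho_s - rho_w = 2684 - 1025 = 1659
Numerator = 1659 * 9.81 * (0.000044)^2 = 0.000031507993
Denominator = 18 * 1025 * 1e-6 = 0.018450
w = 0.001708 m/s

0.001708


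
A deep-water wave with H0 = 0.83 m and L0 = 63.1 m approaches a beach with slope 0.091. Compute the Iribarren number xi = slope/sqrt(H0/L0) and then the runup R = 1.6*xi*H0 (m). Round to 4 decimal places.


xi = slope / sqrt(H0/L0)
H0/L0 = 0.83/63.1 = 0.013154
sqrt(0.013154) = 0.114690
xi = 0.091 / 0.114690 = 0.793445
R = 1.6 * xi * H0 = 1.6 * 0.793445 * 0.83
R = 1.0537 m

1.0537


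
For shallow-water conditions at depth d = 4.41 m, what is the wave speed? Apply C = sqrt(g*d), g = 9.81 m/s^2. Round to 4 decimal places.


Using the shallow-water approximation:
C = sqrt(g * d) = sqrt(9.81 * 4.41)
C = sqrt(43.2621)
C = 6.5774 m/s

6.5774


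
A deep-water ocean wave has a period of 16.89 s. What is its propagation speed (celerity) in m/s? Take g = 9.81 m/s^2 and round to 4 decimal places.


We use the deep-water celerity formula:
C = g * T / (2 * pi)
C = 9.81 * 16.89 / (2 * 3.14159...)
C = 165.690900 / 6.283185
C = 26.3705 m/s

26.3705


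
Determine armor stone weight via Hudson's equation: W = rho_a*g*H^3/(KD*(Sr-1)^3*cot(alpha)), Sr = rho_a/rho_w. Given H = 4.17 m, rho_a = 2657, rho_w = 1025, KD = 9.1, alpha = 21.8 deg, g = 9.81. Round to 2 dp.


Sr = rho_a / rho_w = 2657 / 1025 = 2.592195
(Sr - 1) = 1.592195
(Sr - 1)^3 = 4.036350
cot(21.8) = 1 / tan(21.8) = 1 / 0.399971 = 2.500178
Numerator = 2657 * 9.81 * 4.17^3 = 1890030.1263
Denominator = 9.1 * 4.036350 * 2.500178 = 91.833524
W = 1890030.1263 / 91.833524
W = 20581.05 N

20581.05


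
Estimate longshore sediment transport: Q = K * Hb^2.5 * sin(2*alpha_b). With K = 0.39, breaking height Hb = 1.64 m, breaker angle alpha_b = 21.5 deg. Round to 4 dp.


Q = K * Hb^2.5 * sin(2 * alpha_b)
Hb^2.5 = 1.64^2.5 = 3.444369
sin(2 * 21.5) = sin(43.0) = 0.681998
Q = 0.39 * 3.444369 * 0.681998
Q = 0.9161 m^3/s

0.9161


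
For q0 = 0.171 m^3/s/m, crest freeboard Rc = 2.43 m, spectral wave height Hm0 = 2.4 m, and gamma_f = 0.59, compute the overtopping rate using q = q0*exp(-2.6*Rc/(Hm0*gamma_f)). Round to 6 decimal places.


q = q0 * exp(-2.6 * Rc / (Hm0 * gamma_f))
Exponent = -2.6 * 2.43 / (2.4 * 0.59)
= -2.6 * 2.43 / 1.4160
= -4.461864
exp(-4.461864) = 0.011541
q = 0.171 * 0.011541
q = 0.001973 m^3/s/m

0.001973


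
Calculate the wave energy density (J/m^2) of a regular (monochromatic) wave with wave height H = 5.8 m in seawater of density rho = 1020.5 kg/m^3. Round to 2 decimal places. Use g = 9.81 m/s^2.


E = (1/8) * rho * g * H^2
E = (1/8) * 1020.5 * 9.81 * 5.8^2
E = 0.125 * 1020.5 * 9.81 * 33.6400
E = 42096.70 J/m^2

42096.70


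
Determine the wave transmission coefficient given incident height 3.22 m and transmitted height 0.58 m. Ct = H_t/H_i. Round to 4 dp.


Ct = H_t / H_i
Ct = 0.58 / 3.22
Ct = 0.1801

0.1801


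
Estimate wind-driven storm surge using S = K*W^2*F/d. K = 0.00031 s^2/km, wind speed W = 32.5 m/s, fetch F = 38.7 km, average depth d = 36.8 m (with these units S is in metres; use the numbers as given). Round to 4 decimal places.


S = K * W^2 * F / d
W^2 = 32.5^2 = 1056.25
S = 0.00031 * 1056.25 * 38.7 / 36.8
Numerator = 0.00031 * 1056.25 * 38.7 = 12.671831
S = 12.671831 / 36.8 = 0.3443 m

0.3443


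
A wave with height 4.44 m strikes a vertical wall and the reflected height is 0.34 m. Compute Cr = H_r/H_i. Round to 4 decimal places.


Cr = H_r / H_i
Cr = 0.34 / 4.44
Cr = 0.0766

0.0766


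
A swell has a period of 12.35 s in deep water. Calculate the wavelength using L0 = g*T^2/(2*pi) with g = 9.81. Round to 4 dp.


L0 = g * T^2 / (2 * pi)
L0 = 9.81 * 12.35^2 / (2 * pi)
L0 = 9.81 * 152.5225 / 6.28319
L0 = 1496.2457 / 6.28319
L0 = 238.1349 m

238.1349


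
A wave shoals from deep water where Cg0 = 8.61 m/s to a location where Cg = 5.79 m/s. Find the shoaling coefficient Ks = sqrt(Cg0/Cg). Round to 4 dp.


Ks = sqrt(Cg0 / Cg)
Ks = sqrt(8.61 / 5.79)
Ks = sqrt(1.4870)
Ks = 1.2194

1.2194


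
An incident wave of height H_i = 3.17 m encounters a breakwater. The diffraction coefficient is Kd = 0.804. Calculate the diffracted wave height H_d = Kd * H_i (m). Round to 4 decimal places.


H_d = Kd * H_i
H_d = 0.804 * 3.17
H_d = 2.5487 m

2.5487


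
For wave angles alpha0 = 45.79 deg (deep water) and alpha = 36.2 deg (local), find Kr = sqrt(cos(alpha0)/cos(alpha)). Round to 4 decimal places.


Kr = sqrt(cos(alpha0) / cos(alpha))
cos(45.79) = 0.697290
cos(36.2) = 0.806960
Kr = sqrt(0.697290 / 0.806960)
Kr = sqrt(0.864095)
Kr = 0.9296

0.9296


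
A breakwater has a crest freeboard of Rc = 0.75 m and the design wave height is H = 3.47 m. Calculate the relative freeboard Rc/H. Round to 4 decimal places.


Relative freeboard = Rc / H
= 0.75 / 3.47
= 0.2161

0.2161


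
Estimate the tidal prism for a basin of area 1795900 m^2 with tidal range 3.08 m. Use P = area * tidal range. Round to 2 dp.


Tidal prism = Area * Tidal range
P = 1795900 * 3.08
P = 5531372.00 m^3

5531372.00


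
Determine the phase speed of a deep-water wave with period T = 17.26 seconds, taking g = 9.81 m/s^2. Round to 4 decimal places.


We use the deep-water celerity formula:
C = g * T / (2 * pi)
C = 9.81 * 17.26 / (2 * 3.14159...)
C = 169.320600 / 6.283185
C = 26.9482 m/s

26.9482


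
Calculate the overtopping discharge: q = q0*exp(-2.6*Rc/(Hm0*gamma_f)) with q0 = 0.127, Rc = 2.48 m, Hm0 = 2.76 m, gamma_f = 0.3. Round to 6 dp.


q = q0 * exp(-2.6 * Rc / (Hm0 * gamma_f))
Exponent = -2.6 * 2.48 / (2.76 * 0.3)
= -2.6 * 2.48 / 0.8280
= -7.787440
exp(-7.787440) = 0.000415
q = 0.127 * 0.000415
q = 0.000053 m^3/s/m

0.000053


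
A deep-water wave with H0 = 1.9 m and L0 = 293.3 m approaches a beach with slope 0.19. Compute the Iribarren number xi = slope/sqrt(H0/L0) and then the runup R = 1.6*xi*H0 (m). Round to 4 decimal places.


xi = slope / sqrt(H0/L0)
H0/L0 = 1.9/293.3 = 0.006478
sqrt(0.006478) = 0.080486
xi = 0.19 / 0.080486 = 2.360657
R = 1.6 * xi * H0 = 1.6 * 2.360657 * 1.9
R = 7.1764 m

7.1764


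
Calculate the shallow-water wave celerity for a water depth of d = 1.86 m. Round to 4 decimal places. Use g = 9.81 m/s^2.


Using the shallow-water approximation:
C = sqrt(g * d) = sqrt(9.81 * 1.86)
C = sqrt(18.2466)
C = 4.2716 m/s

4.2716


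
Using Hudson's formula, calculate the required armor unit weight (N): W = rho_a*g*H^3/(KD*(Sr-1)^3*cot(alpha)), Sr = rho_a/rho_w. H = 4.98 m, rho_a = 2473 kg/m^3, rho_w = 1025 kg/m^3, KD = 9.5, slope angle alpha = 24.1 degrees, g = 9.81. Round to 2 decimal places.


Sr = rho_a / rho_w = 2473 / 1025 = 2.412683
(Sr - 1) = 1.412683
(Sr - 1)^3 = 2.819253
cot(24.1) = 1 / tan(24.1) = 1 / 0.447322 = 2.235528
Numerator = 2473 * 9.81 * 4.98^3 = 2996271.4217
Denominator = 9.5 * 2.819253 * 2.235528 = 59.873936
W = 2996271.4217 / 59.873936
W = 50043.00 N

50043.00


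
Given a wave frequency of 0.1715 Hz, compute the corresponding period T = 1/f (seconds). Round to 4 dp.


T = 1 / f
T = 1 / 0.1715
T = 5.8309 s

5.8309


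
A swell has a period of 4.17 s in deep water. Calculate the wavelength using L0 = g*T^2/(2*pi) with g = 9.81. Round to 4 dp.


L0 = g * T^2 / (2 * pi)
L0 = 9.81 * 4.17^2 / (2 * pi)
L0 = 9.81 * 17.3889 / 6.28319
L0 = 170.5851 / 6.28319
L0 = 27.1495 m

27.1495


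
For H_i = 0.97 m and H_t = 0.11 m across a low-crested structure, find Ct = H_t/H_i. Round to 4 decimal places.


Ct = H_t / H_i
Ct = 0.11 / 0.97
Ct = 0.1134

0.1134


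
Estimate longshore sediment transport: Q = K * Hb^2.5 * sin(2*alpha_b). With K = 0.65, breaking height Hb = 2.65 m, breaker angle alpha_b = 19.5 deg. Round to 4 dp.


Q = K * Hb^2.5 * sin(2 * alpha_b)
Hb^2.5 = 2.65^2.5 = 11.431802
sin(2 * 19.5) = sin(39.0) = 0.629320
Q = 0.65 * 11.431802 * 0.629320
Q = 4.6763 m^3/s

4.6763


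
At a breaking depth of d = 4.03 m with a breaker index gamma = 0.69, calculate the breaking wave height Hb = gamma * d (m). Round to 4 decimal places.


Hb = gamma * d
Hb = 0.69 * 4.03
Hb = 2.7807 m

2.7807


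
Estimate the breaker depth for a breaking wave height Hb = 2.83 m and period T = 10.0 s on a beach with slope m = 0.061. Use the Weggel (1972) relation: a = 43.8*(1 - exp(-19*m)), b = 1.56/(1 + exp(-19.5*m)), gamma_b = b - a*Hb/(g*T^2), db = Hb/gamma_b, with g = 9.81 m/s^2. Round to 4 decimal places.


a = 43.8 * (1 - exp(-19 * m))
exp(-19 * 0.061) = exp(-1.1590) = 0.313800
a = 43.8 * (1 - 0.313800) = 30.055568
b = 1.56 / (1 + exp(-19.5 * m))
exp(-19.5 * 0.061) = exp(-1.1895) = 0.304373
b = 1.56 / (1 + 0.304373) = 1.195977
Hb / (g * T^2) = 2.83 / (9.81 * 10.0^2) = 2.83 / 981.0000 = 0.00288481
gamma_b = b - a * Hb/(g*T^2) = 1.195977 - 30.055568 * 0.00288481 = 1.109272
db = Hb / gamma_b = 2.83 / 1.109272
db = 2.5512 m

2.5512


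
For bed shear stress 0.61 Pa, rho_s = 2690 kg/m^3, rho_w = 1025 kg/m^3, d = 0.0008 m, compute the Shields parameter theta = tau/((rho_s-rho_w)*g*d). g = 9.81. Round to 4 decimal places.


theta = tau / ((rho_s - rho_w) * g * d)
rho_s - rho_w = 2690 - 1025 = 1665
Denominator = 1665 * 9.81 * 0.0008 = 13.066920
theta = 0.61 / 13.066920
theta = 0.0467

0.0467


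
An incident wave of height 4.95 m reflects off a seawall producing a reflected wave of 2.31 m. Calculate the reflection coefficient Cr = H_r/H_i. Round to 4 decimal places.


Cr = H_r / H_i
Cr = 2.31 / 4.95
Cr = 0.4667

0.4667


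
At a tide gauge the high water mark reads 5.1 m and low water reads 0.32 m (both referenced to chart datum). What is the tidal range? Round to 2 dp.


Tidal range = High water - Low water
Tidal range = 5.1 - (0.32)
Tidal range = 4.78 m

4.78


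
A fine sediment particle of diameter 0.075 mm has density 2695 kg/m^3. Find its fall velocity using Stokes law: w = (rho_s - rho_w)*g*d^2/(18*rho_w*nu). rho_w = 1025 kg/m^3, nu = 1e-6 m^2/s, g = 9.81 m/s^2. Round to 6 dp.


w = (rho_s - rho_w) * g * d^2 / (18 * rho_w * nu)
d = 0.075 mm = 0.000075 m
rho_s - rho_w = 2695 - 1025 = 1670
Numerator = 1670 * 9.81 * (0.000075)^2 = 0.000092152687
Denominator = 18 * 1025 * 1e-6 = 0.018450
w = 0.004995 m/s

0.004995


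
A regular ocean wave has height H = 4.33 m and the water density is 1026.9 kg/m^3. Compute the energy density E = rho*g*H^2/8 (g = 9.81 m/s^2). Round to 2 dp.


E = (1/8) * rho * g * H^2
E = (1/8) * 1026.9 * 9.81 * 4.33^2
E = 0.125 * 1026.9 * 9.81 * 18.7489
E = 23609.29 J/m^2

23609.29


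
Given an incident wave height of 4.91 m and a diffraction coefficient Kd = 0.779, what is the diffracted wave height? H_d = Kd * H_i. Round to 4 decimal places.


H_d = Kd * H_i
H_d = 0.779 * 4.91
H_d = 3.8249 m

3.8249


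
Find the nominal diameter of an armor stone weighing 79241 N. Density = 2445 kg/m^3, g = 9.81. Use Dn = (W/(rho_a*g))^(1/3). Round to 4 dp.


V = W / (rho_a * g)
V = 79241 / (2445 * 9.81)
V = 79241 / 23985.45
V = 3.303711 m^3
Dn = V^(1/3) = 3.303711^(1/3)
Dn = 1.4894 m

1.4894


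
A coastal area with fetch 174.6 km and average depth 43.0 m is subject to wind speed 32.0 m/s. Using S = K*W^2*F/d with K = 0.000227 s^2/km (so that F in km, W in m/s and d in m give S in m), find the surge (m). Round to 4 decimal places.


S = K * W^2 * F / d
W^2 = 32.0^2 = 1024.00
S = 0.000227 * 1024.00 * 174.6 / 43.0
Numerator = 0.000227 * 1024.00 * 174.6 = 40.585421
S = 40.585421 / 43.0 = 0.9438 m

0.9438


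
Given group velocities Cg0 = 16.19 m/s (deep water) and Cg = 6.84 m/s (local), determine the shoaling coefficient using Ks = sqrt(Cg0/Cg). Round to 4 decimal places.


Ks = sqrt(Cg0 / Cg)
Ks = sqrt(16.19 / 6.84)
Ks = sqrt(2.3670)
Ks = 1.5385

1.5385


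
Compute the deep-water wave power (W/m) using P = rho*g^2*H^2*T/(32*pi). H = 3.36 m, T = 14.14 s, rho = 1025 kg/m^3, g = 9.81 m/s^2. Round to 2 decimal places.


P = rho * g^2 * H^2 * T / (32 * pi)
P = 1025 * 9.81^2 * 3.36^2 * 14.14 / (32 * pi)
P = 1025 * 96.2361 * 11.2896 * 14.14 / 100.53096
P = 156635.43 W/m

156635.43


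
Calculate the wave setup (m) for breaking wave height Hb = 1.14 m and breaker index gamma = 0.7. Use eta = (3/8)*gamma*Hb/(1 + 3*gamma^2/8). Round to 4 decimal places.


eta = (3/8) * gamma * Hb / (1 + 3*gamma^2/8)
Numerator = (3/8) * 0.7 * 1.14 = 0.299250
Denominator = 1 + 3*0.7^2/8 = 1 + 0.183750 = 1.183750
eta = 0.299250 / 1.183750
eta = 0.2528 m

0.2528
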